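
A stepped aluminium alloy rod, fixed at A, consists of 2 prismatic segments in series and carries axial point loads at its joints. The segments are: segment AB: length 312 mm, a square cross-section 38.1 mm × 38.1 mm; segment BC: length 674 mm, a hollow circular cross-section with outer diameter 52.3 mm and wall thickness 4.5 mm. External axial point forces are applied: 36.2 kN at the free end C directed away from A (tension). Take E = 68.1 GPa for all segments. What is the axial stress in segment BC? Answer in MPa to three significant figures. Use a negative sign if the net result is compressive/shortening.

53.6 MPa

Internal axial forces (sectioning from the free end, tension +): N_BC = 36.2 kN, N_AB = 36.2 kN.
A_BC = 675.8 mm².
σ_BC = N_BC/A_BC = 36200/675.8 = 53.57 MPa.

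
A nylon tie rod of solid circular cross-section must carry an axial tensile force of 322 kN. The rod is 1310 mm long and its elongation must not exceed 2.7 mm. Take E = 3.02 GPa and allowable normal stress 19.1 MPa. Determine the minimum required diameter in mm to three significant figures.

Required area A ≥ P/σ_allow = 322000/19.1 = 16860 mm².
For a solid circular section, d ≥ √(4A/π) = 146.5 mm.
Elongation limit: A ≥ PL/(Eδ_allow) = 322000·1310/(3020·2.7) = 51730 mm² ⇒ d ≥ 256.6 mm.
The elongation limit governs.

257 mm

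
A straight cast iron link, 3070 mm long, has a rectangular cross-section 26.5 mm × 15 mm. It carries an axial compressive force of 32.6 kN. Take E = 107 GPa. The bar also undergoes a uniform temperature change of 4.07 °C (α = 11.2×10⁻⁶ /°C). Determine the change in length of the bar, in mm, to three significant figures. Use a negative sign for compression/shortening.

-2.21 mm

A = 397.5 mm².
δ_mech = NL/(AE) = -32600·3070/(397.5·107000) = -2.353 mm.
δ_thermal = αLΔT = 11.2e-6·3070·4.07 = 0.1399 mm.
δ = δ_mech + δ_thermal = -2.213 mm.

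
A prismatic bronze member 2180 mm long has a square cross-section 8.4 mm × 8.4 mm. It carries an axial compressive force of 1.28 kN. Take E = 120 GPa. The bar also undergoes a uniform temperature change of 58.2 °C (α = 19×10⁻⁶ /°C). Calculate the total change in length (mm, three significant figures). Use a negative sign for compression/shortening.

A = 70.56 mm².
δ_mech = NL/(AE) = -1280·2180/(70.56·120000) = -0.3296 mm.
δ_thermal = αLΔT = 19e-6·2180·58.2 = 2.411 mm.
δ = δ_mech + δ_thermal = 2.081 mm.

2.08 mm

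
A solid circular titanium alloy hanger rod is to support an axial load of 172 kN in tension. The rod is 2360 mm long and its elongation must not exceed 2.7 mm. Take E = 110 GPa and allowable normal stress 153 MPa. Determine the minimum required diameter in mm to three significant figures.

41.7 mm

Required area A ≥ P/σ_allow = 172000/153 = 1124 mm².
For a solid circular section, d ≥ √(4A/π) = 37.83 mm.
Elongation limit: A ≥ PL/(Eδ_allow) = 172000·2360/(110000·2.7) = 1367 mm² ⇒ d ≥ 41.72 mm.
The elongation limit governs.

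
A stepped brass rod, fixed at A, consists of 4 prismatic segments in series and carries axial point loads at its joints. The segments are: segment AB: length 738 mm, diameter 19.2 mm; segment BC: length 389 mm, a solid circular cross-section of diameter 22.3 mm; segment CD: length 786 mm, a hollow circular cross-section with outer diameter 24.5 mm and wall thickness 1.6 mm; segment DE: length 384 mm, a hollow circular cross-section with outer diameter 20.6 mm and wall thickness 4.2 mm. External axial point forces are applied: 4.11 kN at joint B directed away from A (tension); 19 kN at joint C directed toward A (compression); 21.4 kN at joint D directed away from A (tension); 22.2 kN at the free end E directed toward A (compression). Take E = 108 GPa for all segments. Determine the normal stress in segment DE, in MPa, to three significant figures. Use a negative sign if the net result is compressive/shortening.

Internal axial forces (sectioning from the free end, tension +): N_DE = -22.2 kN, N_CD = -0.8 kN, N_BC = -19.8 kN, N_AB = -15.69 kN.
A_DE = 216.4 mm².
σ_DE = N_DE/A_DE = -22200/216.4 = -102.6 MPa.

-103 MPa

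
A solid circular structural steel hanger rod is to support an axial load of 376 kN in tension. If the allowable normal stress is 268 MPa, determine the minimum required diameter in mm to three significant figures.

42.3 mm

Required area A ≥ P/σ_allow = 376000/268 = 1403 mm².
For a solid circular section, d ≥ √(4A/π) = 42.27 mm.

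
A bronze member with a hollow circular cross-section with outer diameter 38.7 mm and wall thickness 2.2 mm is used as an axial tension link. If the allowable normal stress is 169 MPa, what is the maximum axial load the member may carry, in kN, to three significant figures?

42.6 kN

A = 252.3 mm².
P_max = σ_allow · A = 169 · 252.3 = 42630 N = 42.63 kN.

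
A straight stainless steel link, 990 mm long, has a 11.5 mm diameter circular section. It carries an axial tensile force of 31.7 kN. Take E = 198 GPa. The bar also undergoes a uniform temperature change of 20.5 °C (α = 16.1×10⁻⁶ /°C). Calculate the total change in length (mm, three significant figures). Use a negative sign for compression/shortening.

1.85 mm

A = 103.9 mm².
δ_mech = NL/(AE) = 31700·990/(103.9·198000) = 1.526 mm.
δ_thermal = αLΔT = 16.1e-6·990·20.5 = 0.3267 mm.
δ = δ_mech + δ_thermal = 1.853 mm.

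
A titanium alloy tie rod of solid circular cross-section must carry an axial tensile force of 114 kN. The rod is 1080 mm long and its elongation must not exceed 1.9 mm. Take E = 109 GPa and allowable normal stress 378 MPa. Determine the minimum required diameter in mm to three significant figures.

Required area A ≥ P/σ_allow = 114000/378 = 301.6 mm².
For a solid circular section, d ≥ √(4A/π) = 19.6 mm.
Elongation limit: A ≥ PL/(Eδ_allow) = 114000·1080/(109000·1.9) = 594.5 mm² ⇒ d ≥ 27.51 mm.
The elongation limit governs.

27.5 mm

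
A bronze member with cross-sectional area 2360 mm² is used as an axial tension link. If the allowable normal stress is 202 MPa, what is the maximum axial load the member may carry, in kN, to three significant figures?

P_max = σ_allow · A = 202 · 2360 = 476700 N = 476.7 kN.

477 kN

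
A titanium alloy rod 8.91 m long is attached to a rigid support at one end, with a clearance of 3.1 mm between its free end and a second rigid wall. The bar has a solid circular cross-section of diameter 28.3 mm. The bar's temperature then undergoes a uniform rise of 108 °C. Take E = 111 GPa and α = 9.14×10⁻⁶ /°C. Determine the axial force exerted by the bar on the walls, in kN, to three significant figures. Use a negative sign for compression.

-44.6 kN

Free thermal expansion αLΔT = 9.14e-6 · 8910 · 108 = 8.795 mm.
The walls engage after the gap closes; constrained expansion = 8.795 − 3.1 = 5.695 mm.
The walls impose strain ε = −(5.695)/8910 = -6.3920e-04; σ = Eε = 111000 · -6.3920e-04 = -70.95 MPa.
Wall reaction R = σ·A = -70.95·629 = -44630 N = -44.63 kN.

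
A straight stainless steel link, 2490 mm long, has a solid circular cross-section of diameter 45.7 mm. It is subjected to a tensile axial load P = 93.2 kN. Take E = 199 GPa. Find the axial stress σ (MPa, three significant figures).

56.8 MPa

A = 1640 mm².
σ = N/A = 93200/1640 = 56.82 MPa.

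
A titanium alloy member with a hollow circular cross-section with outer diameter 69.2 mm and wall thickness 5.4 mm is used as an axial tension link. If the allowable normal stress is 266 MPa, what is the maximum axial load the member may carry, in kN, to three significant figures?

A = 1082 mm².
P_max = σ_allow · A = 266 · 1082 = 287900 N = 287.9 kN.

288 kN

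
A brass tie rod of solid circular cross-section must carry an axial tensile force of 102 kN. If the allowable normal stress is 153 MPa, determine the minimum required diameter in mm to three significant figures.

29.1 mm

Required area A ≥ P/σ_allow = 102000/153 = 666.7 mm².
For a solid circular section, d ≥ √(4A/π) = 29.13 mm.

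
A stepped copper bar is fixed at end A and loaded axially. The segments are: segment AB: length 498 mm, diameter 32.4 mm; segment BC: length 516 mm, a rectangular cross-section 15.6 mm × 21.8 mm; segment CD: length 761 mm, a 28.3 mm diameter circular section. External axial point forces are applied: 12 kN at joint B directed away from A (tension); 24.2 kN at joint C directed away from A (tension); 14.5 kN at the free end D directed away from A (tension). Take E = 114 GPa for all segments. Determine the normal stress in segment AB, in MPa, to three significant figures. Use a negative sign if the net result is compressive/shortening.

61.5 MPa

Internal axial forces (sectioning from the free end, tension +): N_CD = 14.5 kN, N_BC = 38.7 kN, N_AB = 50.7 kN.
A_AB = 824.5 mm².
σ_AB = N_AB/A_AB = 50700/824.5 = 61.49 MPa.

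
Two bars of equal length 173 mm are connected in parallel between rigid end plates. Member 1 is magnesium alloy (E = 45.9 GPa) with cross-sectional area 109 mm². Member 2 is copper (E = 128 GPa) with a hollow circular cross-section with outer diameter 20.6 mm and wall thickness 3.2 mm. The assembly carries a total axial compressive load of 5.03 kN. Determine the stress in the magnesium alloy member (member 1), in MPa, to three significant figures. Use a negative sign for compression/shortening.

-8.43 MPa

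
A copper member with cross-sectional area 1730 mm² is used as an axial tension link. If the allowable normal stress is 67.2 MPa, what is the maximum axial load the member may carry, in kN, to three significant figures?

P_max = σ_allow · A = 67.2 · 1730 = 116300 N = 116.3 kN.

116 kN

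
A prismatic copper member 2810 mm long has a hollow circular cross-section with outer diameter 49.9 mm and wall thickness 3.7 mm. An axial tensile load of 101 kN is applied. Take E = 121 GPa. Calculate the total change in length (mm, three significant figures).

A = 537 mm².
δ_mech = NL/(AE) = 101000·2810/(537·121000) = 4.368 mm.

4.37 mm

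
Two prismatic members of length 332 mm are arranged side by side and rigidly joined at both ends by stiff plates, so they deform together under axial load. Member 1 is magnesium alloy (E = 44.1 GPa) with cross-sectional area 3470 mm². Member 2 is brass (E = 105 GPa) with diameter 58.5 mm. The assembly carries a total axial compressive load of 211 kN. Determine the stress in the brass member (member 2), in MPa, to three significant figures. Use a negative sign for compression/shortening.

A_2 = 2688 mm².
Equal strain + equilibrium ⇒ each member carries load in proportion to AE: A₁E₁ = 153000000 N, A₂E₂ = 282200000 N, ΣAE = 435200000 N.
σ₂ = P·E₂/ΣAE = -211000·105000/435200000 = -50.9 MPa.

-50.9 MPa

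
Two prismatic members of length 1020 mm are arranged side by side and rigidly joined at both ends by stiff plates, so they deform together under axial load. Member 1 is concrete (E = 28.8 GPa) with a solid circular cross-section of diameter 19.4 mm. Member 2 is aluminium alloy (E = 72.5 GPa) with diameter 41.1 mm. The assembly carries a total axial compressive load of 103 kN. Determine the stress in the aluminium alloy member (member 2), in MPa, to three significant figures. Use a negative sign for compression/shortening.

A_1 = 295.6 mm².
A_2 = 1327 mm².
Equal strain + equilibrium ⇒ each member carries load in proportion to AE: A₁E₁ = 8513000 N, A₂E₂ = 96190000 N, ΣAE = 104700000 N.
σ₂ = P·E₂/ΣAE = -103000·72500/104700000 = -71.32 MPa.

-71.3 MPa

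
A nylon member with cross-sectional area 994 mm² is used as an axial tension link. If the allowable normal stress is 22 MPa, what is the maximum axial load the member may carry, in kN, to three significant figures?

P_max = σ_allow · A = 22 · 994 = 21870 N = 21.87 kN.

21.9 kN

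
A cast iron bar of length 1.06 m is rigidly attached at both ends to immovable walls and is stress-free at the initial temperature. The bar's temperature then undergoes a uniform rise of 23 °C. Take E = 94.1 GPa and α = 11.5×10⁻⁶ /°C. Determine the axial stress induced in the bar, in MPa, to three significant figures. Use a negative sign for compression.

Free thermal expansion αLΔT = 11.5e-6 · 1060 · 23 = 0.2804 mm.
The walls impose strain ε = −(0.2804)/1060 = -2.6450e-04; σ = Eε = 94100 · -2.6450e-04 = -24.89 MPa.

-24.9 MPa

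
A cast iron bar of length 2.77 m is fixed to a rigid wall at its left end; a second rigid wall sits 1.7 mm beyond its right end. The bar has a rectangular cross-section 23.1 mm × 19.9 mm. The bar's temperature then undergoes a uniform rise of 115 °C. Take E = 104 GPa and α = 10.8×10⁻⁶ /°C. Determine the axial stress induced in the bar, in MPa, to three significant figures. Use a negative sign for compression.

-65.3 MPa

Free thermal expansion αLΔT = 10.8e-6 · 2770 · 115 = 3.44 mm.
The walls engage after the gap closes; constrained expansion = 3.44 − 1.7 = 1.74 mm.
The walls impose strain ε = −(1.74)/2770 = -6.2828e-04; σ = Eε = 104000 · -6.2828e-04 = -65.34 MPa.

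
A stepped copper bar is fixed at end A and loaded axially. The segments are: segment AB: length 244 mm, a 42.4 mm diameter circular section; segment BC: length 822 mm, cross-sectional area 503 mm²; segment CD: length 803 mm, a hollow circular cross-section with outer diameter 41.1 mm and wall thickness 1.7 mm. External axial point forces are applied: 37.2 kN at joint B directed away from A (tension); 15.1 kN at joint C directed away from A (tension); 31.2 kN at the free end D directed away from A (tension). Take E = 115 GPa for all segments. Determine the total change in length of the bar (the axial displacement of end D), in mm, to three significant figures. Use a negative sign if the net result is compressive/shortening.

1.82 mm

Internal axial forces (sectioning from the free end, tension +): N_CD = 31.2 kN, N_BC = 46.3 kN, N_AB = 83.5 kN.
A_AB = 1412 mm².
A_CD = 210.4 mm².
δ_AB = 83500·244/(1412·115000) = 0.1255 mm
δ_BC = 46300·822/(503·115000) = 0.6579 mm
δ_CD = 31200·803/(210.4·115000) = 1.035 mm
δ = Σδ_i = 1.819 mm.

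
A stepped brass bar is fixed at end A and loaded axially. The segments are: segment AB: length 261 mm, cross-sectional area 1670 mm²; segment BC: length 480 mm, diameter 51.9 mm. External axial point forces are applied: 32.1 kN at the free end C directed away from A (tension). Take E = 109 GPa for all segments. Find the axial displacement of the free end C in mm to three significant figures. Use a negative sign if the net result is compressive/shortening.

0.113 mm

Internal axial forces (sectioning from the free end, tension +): N_BC = 32.1 kN, N_AB = 32.1 kN.
A_BC = 2116 mm².
δ_AB = 32100·261/(1670·109000) = 0.04603 mm
δ_BC = 32100·480/(2116·109000) = 0.06682 mm
δ = Σδ_i = 0.1128 mm.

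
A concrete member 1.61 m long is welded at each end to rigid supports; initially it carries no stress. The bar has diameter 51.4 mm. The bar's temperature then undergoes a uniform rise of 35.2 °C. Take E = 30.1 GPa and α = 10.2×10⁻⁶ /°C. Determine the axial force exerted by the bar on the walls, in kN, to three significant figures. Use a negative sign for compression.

-22.4 kN

Free thermal expansion αLΔT = 10.2e-6 · 1610 · 35.2 = 0.5781 mm.
The walls impose strain ε = −(0.5781)/1610 = -3.5904e-04; σ = Eε = 30100 · -3.5904e-04 = -10.81 MPa.
Wall reaction R = σ·A = -10.81·2075 = -22420 N = -22.42 kN.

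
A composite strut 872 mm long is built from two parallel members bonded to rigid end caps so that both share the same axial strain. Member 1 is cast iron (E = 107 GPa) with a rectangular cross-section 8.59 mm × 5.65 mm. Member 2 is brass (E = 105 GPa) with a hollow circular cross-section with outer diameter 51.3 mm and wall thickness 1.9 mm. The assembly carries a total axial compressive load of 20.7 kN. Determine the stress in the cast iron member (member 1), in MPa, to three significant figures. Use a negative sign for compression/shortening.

A_1 = 48.53 mm².
A_2 = 294.9 mm².
Equal strain + equilibrium ⇒ each member carries load in proportion to AE: A₁E₁ = 5193000 N, A₂E₂ = 30960000 N, ΣAE = 36150000 N.
σ₁ = P·E₁/ΣAE = -20700·107000/36150000 = -61.26 MPa.

-61.3 MPa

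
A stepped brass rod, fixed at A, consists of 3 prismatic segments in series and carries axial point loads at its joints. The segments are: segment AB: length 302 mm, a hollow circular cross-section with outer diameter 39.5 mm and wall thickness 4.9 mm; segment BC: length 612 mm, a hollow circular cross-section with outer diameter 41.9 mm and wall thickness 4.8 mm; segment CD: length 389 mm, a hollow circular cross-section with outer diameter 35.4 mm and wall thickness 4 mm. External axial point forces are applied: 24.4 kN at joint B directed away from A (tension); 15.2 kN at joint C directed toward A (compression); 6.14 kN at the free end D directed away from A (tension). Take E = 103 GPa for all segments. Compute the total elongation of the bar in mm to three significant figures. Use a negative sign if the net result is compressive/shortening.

0.0470 mm

Internal axial forces (sectioning from the free end, tension +): N_CD = 6.14 kN, N_BC = -9.06 kN, N_AB = 15.34 kN.
A_AB = 532.6 mm².
A_BC = 559.5 mm².
A_CD = 394.6 mm².
δ_AB = 15340·302/(532.6·103000) = 0.08444 mm
δ_BC = -9060·612/(559.5·103000) = -0.09622 mm
δ_CD = 6140·389/(394.6·103000) = 0.05877 mm
δ = Σδ_i = 0.04699 mm.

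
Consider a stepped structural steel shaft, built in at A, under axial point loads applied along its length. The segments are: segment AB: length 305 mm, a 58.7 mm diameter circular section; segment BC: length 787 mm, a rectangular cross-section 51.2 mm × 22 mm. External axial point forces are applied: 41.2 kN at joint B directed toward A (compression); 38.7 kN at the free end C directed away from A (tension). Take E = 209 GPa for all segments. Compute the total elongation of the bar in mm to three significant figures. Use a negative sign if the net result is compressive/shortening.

Internal axial forces (sectioning from the free end, tension +): N_BC = 38.7 kN, N_AB = -2.5 kN.
A_AB = 2706 mm².
A_BC = 1126 mm².
δ_AB = -2500·305/(2706·209000) = -0.001348 mm
δ_BC = 38700·787/(1126·209000) = 0.1294 mm
δ = Σδ_i = 0.128 mm.

0.128 mm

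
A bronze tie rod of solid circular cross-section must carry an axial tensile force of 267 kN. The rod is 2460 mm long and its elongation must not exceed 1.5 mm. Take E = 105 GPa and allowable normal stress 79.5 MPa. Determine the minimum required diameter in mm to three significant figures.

Required area A ≥ P/σ_allow = 267000/79.5 = 3358 mm².
For a solid circular section, d ≥ √(4A/π) = 65.39 mm.
Elongation limit: A ≥ PL/(Eδ_allow) = 267000·2460/(105000·1.5) = 4170 mm² ⇒ d ≥ 72.87 mm.
The elongation limit governs.

72.9 mm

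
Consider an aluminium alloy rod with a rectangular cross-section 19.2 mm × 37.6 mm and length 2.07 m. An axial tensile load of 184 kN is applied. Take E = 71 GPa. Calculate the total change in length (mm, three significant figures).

7.43 mm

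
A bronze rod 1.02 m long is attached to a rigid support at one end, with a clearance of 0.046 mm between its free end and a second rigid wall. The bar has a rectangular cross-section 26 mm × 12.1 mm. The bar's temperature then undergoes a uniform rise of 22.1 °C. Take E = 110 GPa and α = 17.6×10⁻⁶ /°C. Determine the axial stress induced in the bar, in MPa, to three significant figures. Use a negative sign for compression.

-37.8 MPa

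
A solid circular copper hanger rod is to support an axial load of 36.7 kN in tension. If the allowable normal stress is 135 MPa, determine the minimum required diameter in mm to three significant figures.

18.6 mm

Required area A ≥ P/σ_allow = 36700/135 = 271.9 mm².
For a solid circular section, d ≥ √(4A/π) = 18.6 mm.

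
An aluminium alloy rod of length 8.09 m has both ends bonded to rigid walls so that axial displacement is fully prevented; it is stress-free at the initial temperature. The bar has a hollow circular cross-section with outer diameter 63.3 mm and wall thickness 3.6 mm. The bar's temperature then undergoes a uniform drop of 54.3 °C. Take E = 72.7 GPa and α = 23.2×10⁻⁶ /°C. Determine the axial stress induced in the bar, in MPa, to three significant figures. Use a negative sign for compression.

91.6 MPa

Free thermal expansion αLΔT = 23.2e-6 · 8090 · -54.3 = -10.19 mm.
The walls impose strain ε = −(-10.19)/8090 = 1.2598e-03; σ = Eε = 72700 · 1.2598e-03 = 91.58 MPa.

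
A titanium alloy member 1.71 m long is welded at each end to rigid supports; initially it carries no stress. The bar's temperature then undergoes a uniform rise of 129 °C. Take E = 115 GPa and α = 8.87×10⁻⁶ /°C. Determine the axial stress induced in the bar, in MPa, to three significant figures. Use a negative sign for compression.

Free thermal expansion αLΔT = 8.87e-6 · 1710 · 129 = 1.957 mm.
The walls impose strain ε = −(1.957)/1710 = -1.1442e-03; σ = Eε = 115000 · -1.1442e-03 = -131.6 MPa.

-132 MPa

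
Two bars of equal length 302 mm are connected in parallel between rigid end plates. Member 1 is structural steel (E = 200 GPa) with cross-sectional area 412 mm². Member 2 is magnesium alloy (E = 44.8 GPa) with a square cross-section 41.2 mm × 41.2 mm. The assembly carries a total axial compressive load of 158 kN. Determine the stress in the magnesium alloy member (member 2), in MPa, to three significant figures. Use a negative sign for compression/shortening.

A_2 = 1697 mm².
Equal strain + equilibrium ⇒ each member carries load in proportion to AE: A₁E₁ = 82400000 N, A₂E₂ = 76050000 N, ΣAE = 158400000 N.
σ₂ = P·E₂/ΣAE = -158000·44800/158400000 = -44.67 MPa.

-44.7 MPa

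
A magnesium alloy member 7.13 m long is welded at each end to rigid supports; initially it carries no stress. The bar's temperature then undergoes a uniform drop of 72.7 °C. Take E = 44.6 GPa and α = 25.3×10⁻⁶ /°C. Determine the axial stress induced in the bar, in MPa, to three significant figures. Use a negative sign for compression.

82.0 MPa

Free thermal expansion αLΔT = 25.3e-6 · 7130 · -72.7 = -13.11 mm.
The walls impose strain ε = −(-13.11)/7130 = 1.8393e-03; σ = Eε = 44600 · 1.8393e-03 = 82.03 MPa.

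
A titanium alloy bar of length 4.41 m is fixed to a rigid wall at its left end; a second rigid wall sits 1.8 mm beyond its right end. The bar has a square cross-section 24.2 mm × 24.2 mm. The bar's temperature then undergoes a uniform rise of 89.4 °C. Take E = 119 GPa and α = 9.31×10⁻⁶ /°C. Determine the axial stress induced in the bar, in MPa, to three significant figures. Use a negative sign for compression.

Free thermal expansion αLΔT = 9.31e-6 · 4410 · 89.4 = 3.671 mm.
The walls engage after the gap closes; constrained expansion = 3.671 − 1.8 = 1.871 mm.
The walls impose strain ε = −(1.871)/4410 = -4.2415e-04; σ = Eε = 119000 · -4.2415e-04 = -50.47 MPa.

-50.5 MPa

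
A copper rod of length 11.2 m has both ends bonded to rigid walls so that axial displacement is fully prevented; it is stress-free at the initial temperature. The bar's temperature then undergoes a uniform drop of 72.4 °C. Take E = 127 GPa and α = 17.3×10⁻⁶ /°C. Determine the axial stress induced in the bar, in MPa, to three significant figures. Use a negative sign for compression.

Free thermal expansion αLΔT = 17.3e-6 · 11200 · -72.4 = -14.03 mm.
The walls impose strain ε = −(-14.03)/11200 = 1.2525e-03; σ = Eε = 127000 · 1.2525e-03 = 159.1 MPa.

159 MPa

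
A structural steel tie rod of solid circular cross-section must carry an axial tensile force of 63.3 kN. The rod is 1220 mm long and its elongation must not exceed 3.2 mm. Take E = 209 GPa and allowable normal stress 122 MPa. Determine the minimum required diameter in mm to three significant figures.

25.7 mm

Required area A ≥ P/σ_allow = 63300/122 = 518.9 mm².
For a solid circular section, d ≥ √(4A/π) = 25.7 mm.
Elongation limit: A ≥ PL/(Eδ_allow) = 63300·1220/(209000·3.2) = 115.5 mm² ⇒ d ≥ 12.13 mm.
The stress limit governs.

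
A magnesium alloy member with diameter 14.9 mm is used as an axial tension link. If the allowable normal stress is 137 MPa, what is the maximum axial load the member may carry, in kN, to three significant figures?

23.9 kN

A = 174.4 mm².
P_max = σ_allow · A = 137 · 174.4 = 23890 N = 23.89 kN.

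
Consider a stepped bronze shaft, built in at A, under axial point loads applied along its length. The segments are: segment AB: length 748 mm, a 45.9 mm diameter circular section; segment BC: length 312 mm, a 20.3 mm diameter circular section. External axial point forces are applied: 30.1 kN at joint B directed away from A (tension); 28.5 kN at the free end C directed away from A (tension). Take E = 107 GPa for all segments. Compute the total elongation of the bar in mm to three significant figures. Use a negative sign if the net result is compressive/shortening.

0.504 mm

Internal axial forces (sectioning from the free end, tension +): N_BC = 28.5 kN, N_AB = 58.6 kN.
A_AB = 1655 mm².
A_BC = 323.7 mm².
δ_AB = 58600·748/(1655·107000) = 0.2476 mm
δ_BC = 28500·312/(323.7·107000) = 0.2568 mm
δ = Σδ_i = 0.5043 mm.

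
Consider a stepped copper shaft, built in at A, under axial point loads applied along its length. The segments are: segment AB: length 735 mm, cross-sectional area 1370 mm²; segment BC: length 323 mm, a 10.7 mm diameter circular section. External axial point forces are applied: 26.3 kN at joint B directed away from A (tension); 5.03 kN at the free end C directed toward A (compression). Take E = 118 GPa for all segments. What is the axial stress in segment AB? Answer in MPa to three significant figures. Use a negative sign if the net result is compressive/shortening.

15.5 MPa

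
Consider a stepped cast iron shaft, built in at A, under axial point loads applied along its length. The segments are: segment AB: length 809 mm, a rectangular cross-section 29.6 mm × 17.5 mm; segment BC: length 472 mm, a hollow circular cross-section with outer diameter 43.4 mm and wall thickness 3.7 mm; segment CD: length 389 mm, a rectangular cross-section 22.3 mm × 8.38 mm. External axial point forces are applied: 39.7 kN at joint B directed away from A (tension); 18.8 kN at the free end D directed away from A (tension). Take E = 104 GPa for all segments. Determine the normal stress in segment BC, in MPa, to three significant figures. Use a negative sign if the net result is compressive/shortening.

Internal axial forces (sectioning from the free end, tension +): N_CD = 18.8 kN, N_BC = 18.8 kN, N_AB = 58.5 kN.
A_BC = 461.5 mm².
σ_BC = N_BC/A_BC = 18800/461.5 = 40.74 MPa.

40.7 MPa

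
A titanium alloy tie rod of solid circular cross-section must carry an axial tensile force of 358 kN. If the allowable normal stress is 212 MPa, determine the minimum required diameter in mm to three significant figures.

Required area A ≥ P/σ_allow = 358000/212 = 1689 mm².
For a solid circular section, d ≥ √(4A/π) = 46.37 mm.

46.4 mm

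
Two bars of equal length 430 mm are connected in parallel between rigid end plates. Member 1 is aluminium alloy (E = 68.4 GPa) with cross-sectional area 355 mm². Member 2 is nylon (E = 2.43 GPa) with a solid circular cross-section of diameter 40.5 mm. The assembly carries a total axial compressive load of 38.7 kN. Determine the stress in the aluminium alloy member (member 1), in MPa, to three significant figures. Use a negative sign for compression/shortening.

-96.6 MPa

A_2 = 1288 mm².
Equal strain + equilibrium ⇒ each member carries load in proportion to AE: A₁E₁ = 24280000 N, A₂E₂ = 3130000 N, ΣAE = 27410000 N.
σ₁ = P·E₁/ΣAE = -38700·68400/27410000 = -96.56 MPa.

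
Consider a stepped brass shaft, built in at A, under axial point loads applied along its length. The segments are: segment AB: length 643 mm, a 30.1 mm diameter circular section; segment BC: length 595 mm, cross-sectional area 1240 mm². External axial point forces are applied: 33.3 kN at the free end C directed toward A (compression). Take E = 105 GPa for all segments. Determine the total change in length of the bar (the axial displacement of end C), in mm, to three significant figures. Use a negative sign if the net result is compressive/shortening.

Internal axial forces (sectioning from the free end, tension +): N_BC = -33.3 kN, N_AB = -33.3 kN.
A_AB = 711.6 mm².
δ_AB = -33300·643/(711.6·105000) = -0.2866 mm
δ_BC = -33300·595/(1240·105000) = -0.1522 mm
δ = Σδ_i = -0.4388 mm.

-0.439 mm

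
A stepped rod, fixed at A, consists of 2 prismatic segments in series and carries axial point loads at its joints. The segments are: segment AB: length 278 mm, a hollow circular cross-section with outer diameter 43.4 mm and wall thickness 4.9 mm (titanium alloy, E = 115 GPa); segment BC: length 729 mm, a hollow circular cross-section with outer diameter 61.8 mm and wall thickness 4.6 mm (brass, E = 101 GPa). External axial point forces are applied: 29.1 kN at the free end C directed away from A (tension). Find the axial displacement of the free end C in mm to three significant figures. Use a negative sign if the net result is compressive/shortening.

Internal axial forces (sectioning from the free end, tension +): N_BC = 29.1 kN, N_AB = 29.1 kN.
A_AB = 592.7 mm².
A_BC = 826.6 mm².
δ_AB = 29100·278/(592.7·115000) = 0.1187 mm
δ_BC = 29100·729/(826.6·101000) = 0.2541 mm
δ = Σδ_i = 0.3728 mm.

0.373 mm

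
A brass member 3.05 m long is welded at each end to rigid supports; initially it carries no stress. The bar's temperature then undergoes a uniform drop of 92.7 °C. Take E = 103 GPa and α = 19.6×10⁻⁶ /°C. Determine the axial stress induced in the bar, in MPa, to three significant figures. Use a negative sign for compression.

Free thermal expansion αLΔT = 19.6e-6 · 3050 · -92.7 = -5.542 mm.
The walls impose strain ε = −(-5.542)/3050 = 1.8169e-03; σ = Eε = 103000 · 1.8169e-03 = 187.1 MPa.

187 MPa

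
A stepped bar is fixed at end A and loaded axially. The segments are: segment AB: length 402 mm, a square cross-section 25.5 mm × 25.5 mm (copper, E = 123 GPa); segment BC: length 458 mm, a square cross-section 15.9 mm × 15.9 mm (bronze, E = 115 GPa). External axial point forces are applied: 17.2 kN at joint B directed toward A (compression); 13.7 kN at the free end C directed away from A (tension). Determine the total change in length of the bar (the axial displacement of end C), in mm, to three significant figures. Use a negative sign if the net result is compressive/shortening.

0.198 mm

Internal axial forces (sectioning from the free end, tension +): N_BC = 13.7 kN, N_AB = -3.5 kN.
A_AB = 650.2 mm².
A_BC = 252.8 mm².
δ_AB = -3500·402/(650.2·123000) = -0.01759 mm
δ_BC = 13700·458/(252.8·115000) = 0.2158 mm
δ = Σδ_i = 0.1982 mm.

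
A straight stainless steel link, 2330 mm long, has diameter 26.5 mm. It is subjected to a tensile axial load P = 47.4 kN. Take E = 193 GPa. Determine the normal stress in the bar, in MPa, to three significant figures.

85.9 MPa

A = 551.5 mm².
σ = N/A = 47400/551.5 = 85.94 MPa.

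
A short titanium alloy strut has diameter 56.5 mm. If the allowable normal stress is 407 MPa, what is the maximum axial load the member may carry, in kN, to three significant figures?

1020 kN

A = 2507 mm².
P_max = σ_allow · A = 407 · 2507 = 1020000 N = 1020 kN.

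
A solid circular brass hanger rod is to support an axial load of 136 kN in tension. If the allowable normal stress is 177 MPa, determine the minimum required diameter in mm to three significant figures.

Required area A ≥ P/σ_allow = 136000/177 = 768.4 mm².
For a solid circular section, d ≥ √(4A/π) = 31.28 mm.

31.3 mm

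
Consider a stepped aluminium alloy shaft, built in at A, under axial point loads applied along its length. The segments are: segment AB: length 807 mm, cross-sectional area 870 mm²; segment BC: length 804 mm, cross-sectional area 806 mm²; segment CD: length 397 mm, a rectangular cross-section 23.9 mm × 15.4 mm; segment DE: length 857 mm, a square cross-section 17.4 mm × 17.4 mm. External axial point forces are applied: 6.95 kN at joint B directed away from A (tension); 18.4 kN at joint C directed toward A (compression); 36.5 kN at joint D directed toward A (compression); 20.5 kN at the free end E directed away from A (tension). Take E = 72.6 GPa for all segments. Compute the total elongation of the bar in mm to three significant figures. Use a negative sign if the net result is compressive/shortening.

-0.262 mm

Internal axial forces (sectioning from the free end, tension +): N_DE = 20.5 kN, N_CD = -16 kN, N_BC = -34.4 kN, N_AB = -27.45 kN.
A_CD = 368.1 mm².
A_DE = 302.8 mm².
δ_AB = -27450·807/(870·72600) = -0.3507 mm
δ_BC = -34400·804/(806·72600) = -0.4727 mm
δ_CD = -16000·397/(368.1·72600) = -0.2377 mm
δ_DE = 20500·857/(302.8·72600) = 0.7993 mm
δ = Σδ_i = -0.2618 mm.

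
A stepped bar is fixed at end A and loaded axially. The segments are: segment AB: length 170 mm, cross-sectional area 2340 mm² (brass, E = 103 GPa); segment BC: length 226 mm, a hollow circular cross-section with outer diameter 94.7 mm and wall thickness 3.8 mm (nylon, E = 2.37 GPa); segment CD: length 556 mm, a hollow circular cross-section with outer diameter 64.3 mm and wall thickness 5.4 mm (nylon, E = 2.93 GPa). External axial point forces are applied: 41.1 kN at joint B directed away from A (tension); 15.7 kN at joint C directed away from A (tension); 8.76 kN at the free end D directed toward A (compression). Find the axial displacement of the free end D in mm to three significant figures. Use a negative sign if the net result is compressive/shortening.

Internal axial forces (sectioning from the free end, tension +): N_CD = -8.76 kN, N_BC = 6.94 kN, N_AB = 48.04 kN.
A_BC = 1085 mm².
A_CD = 999.2 mm².
δ_AB = 48040·170/(2340·103000) = 0.03388 mm
δ_BC = 6940·226/(1085·2370) = 0.6098 mm
δ_CD = -8760·556/(999.2·2930) = -1.664 mm
δ = Σδ_i = -1.02 mm.

-1.02 mm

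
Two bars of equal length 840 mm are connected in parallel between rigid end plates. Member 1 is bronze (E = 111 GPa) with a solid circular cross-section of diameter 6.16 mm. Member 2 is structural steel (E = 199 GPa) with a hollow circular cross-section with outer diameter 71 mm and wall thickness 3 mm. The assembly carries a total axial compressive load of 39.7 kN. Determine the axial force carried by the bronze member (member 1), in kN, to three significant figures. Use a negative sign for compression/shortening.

A_1 = 29.8 mm².
A_2 = 640.9 mm².
Equal strain + equilibrium ⇒ each member carries load in proportion to AE: A₁E₁ = 3308000 N, A₂E₂ = 127500000 N, ΣAE = 130800000 N.
F₁ = P·A₁E₁/ΣAE = -39700·3308000/130800000 = -1004 N.

-1.00 kN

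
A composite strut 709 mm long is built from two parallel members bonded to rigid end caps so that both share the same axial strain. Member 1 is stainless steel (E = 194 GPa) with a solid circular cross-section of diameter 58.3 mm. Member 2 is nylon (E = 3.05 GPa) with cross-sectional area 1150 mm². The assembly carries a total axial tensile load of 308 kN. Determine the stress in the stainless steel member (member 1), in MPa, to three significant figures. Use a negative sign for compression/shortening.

115 MPa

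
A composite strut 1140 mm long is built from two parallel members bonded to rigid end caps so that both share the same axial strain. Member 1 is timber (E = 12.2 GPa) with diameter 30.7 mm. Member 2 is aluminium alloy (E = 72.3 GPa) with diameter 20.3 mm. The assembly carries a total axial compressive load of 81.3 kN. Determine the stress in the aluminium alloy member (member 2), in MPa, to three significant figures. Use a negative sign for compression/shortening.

A_1 = 740.2 mm².
A_2 = 323.7 mm².
Equal strain + equilibrium ⇒ each member carries load in proportion to AE: A₁E₁ = 9031000 N, A₂E₂ = 23400000 N, ΣAE = 32430000 N.
σ₂ = P·E₂/ΣAE = -81300·72300/32430000 = -181.2 MPa.

-181 MPa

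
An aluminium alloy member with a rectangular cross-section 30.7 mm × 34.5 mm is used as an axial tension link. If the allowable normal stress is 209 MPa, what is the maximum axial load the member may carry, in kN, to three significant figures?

A = 1059 mm².
P_max = σ_allow · A = 209 · 1059 = 221400 N = 221.4 kN.

221 kN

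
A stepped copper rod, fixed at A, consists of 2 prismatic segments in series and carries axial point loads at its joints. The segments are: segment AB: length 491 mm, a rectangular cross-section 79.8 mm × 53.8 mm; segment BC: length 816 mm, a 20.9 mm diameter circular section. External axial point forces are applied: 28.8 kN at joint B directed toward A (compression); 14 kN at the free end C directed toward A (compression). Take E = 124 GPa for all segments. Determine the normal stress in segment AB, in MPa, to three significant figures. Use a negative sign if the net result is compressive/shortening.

Internal axial forces (sectioning from the free end, tension +): N_BC = -14 kN, N_AB = -42.8 kN.
A_AB = 4293 mm².
σ_AB = N_AB/A_AB = -42800/4293 = -9.969 MPa.

-9.97 MPa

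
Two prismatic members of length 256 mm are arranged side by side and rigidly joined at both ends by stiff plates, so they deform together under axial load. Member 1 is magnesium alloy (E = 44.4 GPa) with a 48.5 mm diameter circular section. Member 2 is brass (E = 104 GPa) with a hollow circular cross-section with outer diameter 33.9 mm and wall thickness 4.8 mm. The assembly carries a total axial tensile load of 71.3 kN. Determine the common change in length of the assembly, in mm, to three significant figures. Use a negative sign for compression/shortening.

0.143 mm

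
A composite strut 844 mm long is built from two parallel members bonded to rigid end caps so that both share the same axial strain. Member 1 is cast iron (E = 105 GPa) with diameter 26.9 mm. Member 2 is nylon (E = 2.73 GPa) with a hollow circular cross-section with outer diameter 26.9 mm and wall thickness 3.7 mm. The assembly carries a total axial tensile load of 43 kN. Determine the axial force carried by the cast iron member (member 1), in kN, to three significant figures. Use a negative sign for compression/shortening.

A_1 = 568.3 mm².
A_2 = 269.7 mm².
Equal strain + equilibrium ⇒ each member carries load in proportion to AE: A₁E₁ = 59670000 N, A₂E₂ = 736200 N, ΣAE = 60410000 N.
F₁ = P·A₁E₁/ΣAE = 43000·59670000/60410000 = 42480 N.

42.5 kN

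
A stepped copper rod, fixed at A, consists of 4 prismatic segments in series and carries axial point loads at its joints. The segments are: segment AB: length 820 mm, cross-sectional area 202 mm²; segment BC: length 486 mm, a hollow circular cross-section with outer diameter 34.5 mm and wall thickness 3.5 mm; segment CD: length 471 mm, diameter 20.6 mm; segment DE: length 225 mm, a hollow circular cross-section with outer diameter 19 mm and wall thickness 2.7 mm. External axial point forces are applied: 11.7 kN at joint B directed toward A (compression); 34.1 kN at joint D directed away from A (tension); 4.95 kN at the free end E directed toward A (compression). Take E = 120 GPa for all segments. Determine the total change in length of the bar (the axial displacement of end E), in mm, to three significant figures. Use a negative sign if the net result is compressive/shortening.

1.21 mm

Internal axial forces (sectioning from the free end, tension +): N_DE = -4.95 kN, N_CD = 29.15 kN, N_BC = 29.15 kN, N_AB = 17.45 kN.
A_BC = 340.9 mm².
A_CD = 333.3 mm².
A_DE = 138.3 mm².
δ_AB = 17450·820/(202·120000) = 0.5903 mm
δ_BC = 29150·486/(340.9·120000) = 0.3463 mm
δ_CD = 29150·471/(333.3·120000) = 0.3433 mm
δ_DE = -4950·225/(138.3·120000) = -0.06713 mm
δ = Σδ_i = 1.213 mm.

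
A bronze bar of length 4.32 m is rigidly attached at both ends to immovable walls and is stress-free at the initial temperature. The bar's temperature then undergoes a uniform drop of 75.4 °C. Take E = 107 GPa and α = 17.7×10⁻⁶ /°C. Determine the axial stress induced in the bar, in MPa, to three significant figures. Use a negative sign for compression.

143 MPa

Free thermal expansion αLΔT = 17.7e-6 · 4320 · -75.4 = -5.765 mm.
The walls impose strain ε = −(-5.765)/4320 = 1.3346e-03; σ = Eε = 107000 · 1.3346e-03 = 142.8 MPa.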